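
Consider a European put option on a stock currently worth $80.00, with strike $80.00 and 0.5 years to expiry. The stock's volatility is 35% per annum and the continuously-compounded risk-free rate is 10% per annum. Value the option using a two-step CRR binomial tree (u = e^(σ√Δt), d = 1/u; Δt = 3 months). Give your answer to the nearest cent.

$5.00

CRR parameters: u = e^(σ√Δt) = e^(0.35·√0.25) = 1.1912, d = 1/u = 0.8395
Per-period rate: rΔt = 0.1·0.25 = 0.025, so R = e^0.025 = 1.0253
Risk-neutral probability p = (e^0.025 − 0.8395)/(1.1912 − 0.8395) = 0.1859/0.3518 = 0.5283
Terminal stock prices: S_uu = 113.5, S_ud = 80, S_dd = 56.38
Terminal payoffs (K − S): max(-33.53, 0) = 0, max(0, 0) = 0, max(23.62, 0) = 23.62
Node u (S = 95.3): V_u = e^(−0.025)·[0.5283·0.0000 + 0.4717·0.0000] = 0.0000
Node d (S = 67.16): V_d = e^(−0.025)·[0.5283·0.0000 + 0.4717·23.6250] = 10.8682
Node 0 (S = 80): V_0 = e^(−0.025)·[0.5283·0.0000 + 0.4717·10.8682] = 4.9997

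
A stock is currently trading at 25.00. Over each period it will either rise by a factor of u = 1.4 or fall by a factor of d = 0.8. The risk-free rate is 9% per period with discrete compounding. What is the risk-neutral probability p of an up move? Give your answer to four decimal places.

p = 0.4833

Risk-neutral probability p = (1 + 0.09 − 0.8)/(1.4 − 0.8) = 0.2900/0.6000 = 0.4833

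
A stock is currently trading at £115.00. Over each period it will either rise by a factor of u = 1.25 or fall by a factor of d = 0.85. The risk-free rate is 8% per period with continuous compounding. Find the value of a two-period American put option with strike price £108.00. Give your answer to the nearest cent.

£3.94

Risk-neutral probability p = (e^0.08 − 0.85)/(1.25 − 0.85) = 0.2333/0.4000 = 0.5832
Terminal stock prices: S_uu = 179.7, S_ud = 122.2, S_dd = 83.09
Terminal payoffs (K − S): max(-71.69, 0) = 0, max(-14.19, 0) = 0, max(24.91, 0) = 24.91
Node u (S = 143.8): continuation = e^(−0.08)·[0.5832·0.0000 + 0.4168·0.0000] = 0.0000; exercise value = 0.0000 ≤ continuation, so V_u = 0.0000
Node d (S = 97.75): continuation = e^(−0.08)·[0.5832·0.0000 + 0.4168·24.9125] = 9.5848; exercise value = 10.2500 > continuation, so V_d = 10.2500 (exercise)
Node 0 (S = 115): continuation = e^(−0.08)·[0.5832·0.0000 + 0.4168·10.2500] = 3.9436; exercise value = 0.0000 ≤ continuation, so V_0 = 3.9436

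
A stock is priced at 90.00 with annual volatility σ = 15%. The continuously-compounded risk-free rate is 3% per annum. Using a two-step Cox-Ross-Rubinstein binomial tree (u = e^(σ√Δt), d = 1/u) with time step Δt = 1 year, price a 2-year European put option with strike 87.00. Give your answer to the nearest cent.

3.64

CRR parameters: u = e^(σ√Δt) = e^(0.15·√1) = 1.1618, d = 1/u = 0.8607
Per-period rate: rΔt = 0.03·1 = 0.03, so R = e^0.03 = 1.0305
Risk-neutral probability p = (e^0.03 − 0.8607)/(1.1618 − 0.8607) = 0.1697/0.3011 = 0.5637
Terminal stock prices: S_uu = 121.5, S_ud = 90, S_dd = 66.67
Terminal payoffs (K − S): max(-34.49, 0) = 0, max(-3, 0) = 0, max(20.33, 0) = 20.33
Node u (S = 104.6): V_u = e^(−0.03)·[0.5637·0.0000 + 0.4363·0.0000] = 0.0000
Node d (S = 77.46): V_d = e^(−0.03)·[0.5637·0.0000 + 0.4363·20.3264] = 8.6062
Node 0 (S = 90): V_0 = e^(−0.03)·[0.5637·0.0000 + 0.4363·8.6062] = 3.6439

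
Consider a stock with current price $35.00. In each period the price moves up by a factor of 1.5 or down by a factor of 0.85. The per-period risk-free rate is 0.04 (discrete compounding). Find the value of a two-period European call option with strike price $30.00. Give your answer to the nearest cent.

Risk-neutral probability p = (1 + 0.04 − 0.85)/(1.5 − 0.85) = 0.1900/0.6500 = 0.2923
Terminal stock prices: S_uu = 78.75, S_ud = 44.62, S_dd = 25.29
Terminal payoffs (S − K): max(48.75, 0) = 48.75, max(14.62, 0) = 14.62, max(-4.713, 0) = 0
Node u (S = 52.5): V_u = 1/1.04·[0.2923·48.7500 + 0.7077·14.6250] = 23.6538
Node d (S = 29.75): V_d = 1/1.04·[0.2923·14.6250 + 0.7077·0.0000] = 4.1106
Node 0 (S = 35): V_0 = 1/1.04·[0.2923·23.6538 + 0.7077·4.1106] = 9.4454

$9.45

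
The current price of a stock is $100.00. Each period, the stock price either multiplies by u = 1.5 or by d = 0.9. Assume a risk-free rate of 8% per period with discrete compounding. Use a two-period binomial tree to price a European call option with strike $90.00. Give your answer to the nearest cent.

Risk-neutral probability p = (1 + 0.08 − 0.9)/(1.5 − 0.9) = 0.1800/0.6000 = 0.3000
Terminal stock prices: S_uu = 225, S_ud = 135, S_dd = 81
Terminal payoffs (S − K): max(135, 0) = 135, max(45, 0) = 45, max(-9, 0) = 0
Node u (S = 150): V_u = 1/1.08·[0.3000·135.0000 + 0.7000·45.0000] = 66.6667
Node d (S = 90): V_d = 1/1.08·[0.3000·45.0000 + 0.7000·0.0000] = 12.5000
Node 0 (S = 100): V_0 = 1/1.08·[0.3000·66.6667 + 0.7000·12.5000] = 26.6204

$26.62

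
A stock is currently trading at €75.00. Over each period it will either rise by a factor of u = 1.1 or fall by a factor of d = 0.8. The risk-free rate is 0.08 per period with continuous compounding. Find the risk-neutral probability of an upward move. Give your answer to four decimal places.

Risk-neutral probability p = (e^0.08 − 0.8)/(1.1 − 0.8) = 0.2833/0.3000 = 0.9443

p = 0.9443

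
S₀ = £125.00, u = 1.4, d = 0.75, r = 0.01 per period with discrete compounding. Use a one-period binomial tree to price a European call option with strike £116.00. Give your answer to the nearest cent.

£23.37

Risk-neutral probability p = (1 + 0.01 − 0.75)/(1.4 − 0.75) = 0.2600/0.6500 = 0.4000
Terminal stock prices: S_u = 175, S_d = 93.75
Terminal payoffs (S − K): max(59, 0) = 59, max(-22.25, 0) = 0
Node 0 (S = 125): V_0 = 1/1.01·[0.4000·59.0000 + 0.6000·0.0000] = 23.3663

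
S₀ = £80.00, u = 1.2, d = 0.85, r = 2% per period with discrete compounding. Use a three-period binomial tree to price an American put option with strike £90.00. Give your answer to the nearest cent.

Risk-neutral probability p = (1 + 0.02 − 0.85)/(1.2 − 0.85) = 0.1700/0.3500 = 0.4857
Terminal stock prices: S_uuu = 138.2, S_uud = 97.92, S_udd = 69.36, S_ddd = 49.13
Terminal payoffs (K − S): max(-48.24, 0) = 0, max(-7.92, 0) = 0, max(20.64, 0) = 20.64, max(40.87, 0) = 40.87
Node uu (S = 115.2): continuation = 1/1.02·[0.4857·0.0000 + 0.5143·0.0000] = 0.0000; exercise value = 0.0000 ≤ continuation, so V_uu = 0.0000
Node ud (S = 81.6): continuation = 1/1.02·[0.4857·0.0000 + 0.5143·20.6400] = 10.4067; exercise value = 8.4000 ≤ continuation, so V_ud = 10.4067
Node dd (S = 57.8): continuation = 1/1.02·[0.4857·20.6400 + 0.5143·40.8700] = 30.4353; exercise value = 32.2000 > continuation, so V_dd = 32.2000 (exercise)
Node u (S = 96): continuation = 1/1.02·[0.4857·0.0000 + 0.5143·10.4067] = 5.2471; exercise value = 0.0000 ≤ continuation, so V_u = 5.2471
Node d (S = 68): continuation = 1/1.02·[0.4857·10.4067 + 0.5143·32.2000] = 21.1909; exercise value = 22.0000 > continuation, so V_d = 22.0000 (exercise)
Node 0 (S = 80): continuation = 1/1.02·[0.4857·5.2471 + 0.5143·22.0000] = 13.5910; exercise value = 10.0000 ≤ continuation, so V_0 = 13.5910

£13.59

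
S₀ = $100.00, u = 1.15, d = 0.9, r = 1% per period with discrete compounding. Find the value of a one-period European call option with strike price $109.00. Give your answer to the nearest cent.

$2.61

Risk-neutral probability p = (1 + 0.01 − 0.9)/(1.15 − 0.9) = 0.1100/0.2500 = 0.4400
Terminal stock prices: S_u = 115, S_d = 90
Terminal payoffs (S − K): max(6, 0) = 6, max(-19, 0) = 0
Node 0 (S = 100): V_0 = 1/1.01·[0.4400·6.0000 + 0.5600·0.0000] = 2.6139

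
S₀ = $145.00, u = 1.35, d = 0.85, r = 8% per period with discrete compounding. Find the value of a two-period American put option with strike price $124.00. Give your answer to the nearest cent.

$4.81

Risk-neutral probability p = (1 + 0.08 − 0.85)/(1.35 − 0.85) = 0.2300/0.5000 = 0.4600
Terminal stock prices: S_uu = 264.3, S_ud = 166.4, S_dd = 104.8
Terminal payoffs (K − S): max(-140.3, 0) = 0, max(-42.39, 0) = 0, max(19.24, 0) = 19.24
Node u (S = 195.8): continuation = 1/1.08·[0.4600·0.0000 + 0.5400·0.0000] = 0.0000; exercise value = 0.0000 ≤ continuation, so V_u = 0.0000
Node d (S = 123.2): continuation = 1/1.08·[0.4600·0.0000 + 0.5400·19.2375] = 9.6188; exercise value = 0.7500 ≤ continuation, so V_d = 9.6188
Node 0 (S = 145): continuation = 1/1.08·[0.4600·0.0000 + 0.5400·9.6188] = 4.8094; exercise value = 0.0000 ≤ continuation, so V_0 = 4.8094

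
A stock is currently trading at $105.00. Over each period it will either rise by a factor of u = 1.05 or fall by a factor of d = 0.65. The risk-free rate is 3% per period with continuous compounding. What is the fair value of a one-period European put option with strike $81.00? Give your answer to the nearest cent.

$0.60

Risk-neutral probability p = (e^0.03 − 0.65)/(1.05 − 0.65) = 0.3805/0.4000 = 0.9511
Terminal stock prices: S_u = 110.2, S_d = 68.25
Terminal payoffs (K − S): max(-29.25, 0) = 0, max(12.75, 0) = 12.75
Node 0 (S = 105): V_0 = e^(−0.03)·[0.9511·0.0000 + 0.0489·12.7500] = 0.6046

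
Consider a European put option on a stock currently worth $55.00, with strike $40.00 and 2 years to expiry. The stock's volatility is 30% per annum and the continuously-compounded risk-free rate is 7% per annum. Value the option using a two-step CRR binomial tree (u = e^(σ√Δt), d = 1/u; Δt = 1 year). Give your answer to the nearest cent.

$1.77

CRR parameters: u = e^(σ√Δt) = e^(0.3·√1) = 1.3499, d = 1/u = 0.7408
Per-period rate: rΔt = 0.07·1 = 0.07, so R = e^0.07 = 1.0725
Risk-neutral probability p = (e^0.07 − 0.7408)/(1.3499 − 0.7408) = 0.3317/0.6090 = 0.5446
Terminal stock prices: S_uu = 100.2, S_ud = 55, S_dd = 30.18
Terminal payoffs (K − S): max(-60.22, 0) = 0, max(-15, 0) = 0, max(9.815, 0) = 9.815
Node u (S = 74.24): V_u = e^(−0.07)·[0.5446·0.0000 + 0.4554·0.0000] = 0.0000
Node d (S = 40.75): V_d = e^(−0.07)·[0.5446·0.0000 + 0.4554·9.8154] = 4.1676
Node 0 (S = 55): V_0 = e^(−0.07)·[0.5446·0.0000 + 0.4554·4.1676] = 1.7696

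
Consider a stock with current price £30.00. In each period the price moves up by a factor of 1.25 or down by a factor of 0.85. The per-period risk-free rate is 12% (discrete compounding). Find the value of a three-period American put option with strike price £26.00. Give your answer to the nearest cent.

£0.36

Risk-neutral probability p = (1 + 0.12 − 0.85)/(1.25 − 0.85) = 0.2700/0.4000 = 0.6750
Terminal stock prices: S_uuu = 58.59, S_uud = 39.84, S_udd = 27.09, S_ddd = 18.42
Terminal payoffs (K − S): max(-32.59, 0) = 0, max(-13.84, 0) = 0, max(-1.094, 0) = 0, max(7.576, 0) = 7.576
Node uu (S = 46.88): continuation = 1/1.12·[0.6750·0.0000 + 0.3250·0.0000] = 0.0000; exercise value = 0.0000 ≤ continuation, so V_uu = 0.0000
Node ud (S = 31.88): continuation = 1/1.12·[0.6750·0.0000 + 0.3250·0.0000] = 0.0000; exercise value = 0.0000 ≤ continuation, so V_ud = 0.0000
Node dd (S = 21.67): continuation = 1/1.12·[0.6750·0.0000 + 0.3250·7.5763] = 2.1985; exercise value = 4.3250 > continuation, so V_dd = 4.3250 (exercise)
Node u (S = 37.5): continuation = 1/1.12·[0.6750·0.0000 + 0.3250·0.0000] = 0.0000; exercise value = 0.0000 ≤ continuation, so V_u = 0.0000
Node d (S = 25.5): continuation = 1/1.12·[0.6750·0.0000 + 0.3250·4.3250] = 1.2550; exercise value = 0.5000 ≤ continuation, so V_d = 1.2550
Node 0 (S = 30): continuation = 1/1.12·[0.6750·0.0000 + 0.3250·1.2550] = 0.3642; exercise value = 0.0000 ≤ continuation, so V_0 = 0.3642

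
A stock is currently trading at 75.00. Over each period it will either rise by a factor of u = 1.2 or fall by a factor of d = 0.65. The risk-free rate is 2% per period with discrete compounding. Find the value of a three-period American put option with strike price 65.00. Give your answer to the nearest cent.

Risk-neutral probability p = (1 + 0.02 − 0.65)/(1.2 − 0.65) = 0.3700/0.5500 = 0.6727
Terminal stock prices: S_uuu = 129.6, S_uud = 70.2, S_udd = 38.03, S_ddd = 20.6
Terminal payoffs (K − S): max(-64.6, 0) = 0, max(-5.2, 0) = 0, max(26.97, 0) = 26.97, max(44.4, 0) = 44.4
Node uu (S = 108): continuation = 1/1.02·[0.6727·0.0000 + 0.3273·0.0000] = 0.0000; exercise value = 0.0000 ≤ continuation, so V_uu = 0.0000
Node ud (S = 58.5): continuation = 1/1.02·[0.6727·0.0000 + 0.3273·26.9750] = 8.6551; exercise value = 6.5000 ≤ continuation, so V_ud = 8.6551
Node dd (S = 31.69): continuation = 1/1.02·[0.6727·26.9750 + 0.3273·44.4031] = 32.0380; exercise value = 33.3125 > continuation, so V_dd = 33.3125 (exercise)
Node u (S = 90): continuation = 1/1.02·[0.6727·0.0000 + 0.3273·8.6551] = 2.7770; exercise value = 0.0000 ≤ continuation, so V_u = 2.7770
Node d (S = 48.75): continuation = 1/1.02·[0.6727·8.6551 + 0.3273·33.3125] = 16.3968; exercise value = 16.2500 ≤ continuation, so V_d = 16.3968
Node 0 (S = 75): continuation = 1/1.02·[0.6727·2.7770 + 0.3273·16.3968] = 7.0926; exercise value = 0.0000 ≤ continuation, so V_0 = 7.0926

7.09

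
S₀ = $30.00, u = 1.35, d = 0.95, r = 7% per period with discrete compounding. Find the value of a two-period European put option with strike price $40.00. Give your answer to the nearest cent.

$6.09

Risk-neutral probability p = (1 + 0.07 − 0.95)/(1.35 − 0.95) = 0.1200/0.4000 = 0.3000
Terminal stock prices: S_uu = 54.68, S_ud = 38.48, S_dd = 27.07
Terminal payoffs (K − S): max(-14.68, 0) = 0, max(1.525, 0) = 1.525, max(12.93, 0) = 12.93
Node u (S = 40.5): V_u = 1/1.07·[0.3000·0.0000 + 0.7000·1.5250] = 0.9977
Node d (S = 28.5): V_d = 1/1.07·[0.3000·1.5250 + 0.7000·12.9250] = 8.8832
Node 0 (S = 30): V_0 = 1/1.07·[0.3000·0.9977 + 0.7000·8.8832] = 6.0911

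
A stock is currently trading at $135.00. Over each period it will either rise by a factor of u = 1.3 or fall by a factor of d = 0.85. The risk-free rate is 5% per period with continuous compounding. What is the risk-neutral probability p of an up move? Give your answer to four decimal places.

p = 0.4473

Risk-neutral probability p = (e^0.05 − 0.85)/(1.3 − 0.85) = 0.2013/0.4500 = 0.4473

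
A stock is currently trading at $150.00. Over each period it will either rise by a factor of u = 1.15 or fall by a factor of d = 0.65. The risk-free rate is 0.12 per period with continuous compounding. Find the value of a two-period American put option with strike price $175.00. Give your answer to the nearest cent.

Risk-neutral probability p = (e^0.12 − 0.65)/(1.15 − 0.65) = 0.4775/0.5000 = 0.9550
Terminal stock prices: S_uu = 198.4, S_ud = 112.1, S_dd = 63.38
Terminal payoffs (K − S): max(-23.37, 0) = 0, max(62.88, 0) = 62.88, max(111.6, 0) = 111.6
Node u (S = 172.5): continuation = e^(−0.12)·[0.9550·0.0000 + 0.0450·62.8750] = 2.5098; exercise value = 2.5000 ≤ continuation, so V_u = 2.5098
Node d (S = 97.5): continuation = e^(−0.12)·[0.9550·62.8750 + 0.0450·111.6250] = 57.7111; exercise value = 77.5000 > continuation, so V_d = 77.5000 (exercise)
Node 0 (S = 150): continuation = e^(−0.12)·[0.9550·2.5098 + 0.0450·77.5000] = 5.2194; exercise value = 25.0000 > continuation, so V_0 = 25.0000 (exercise)

$25.00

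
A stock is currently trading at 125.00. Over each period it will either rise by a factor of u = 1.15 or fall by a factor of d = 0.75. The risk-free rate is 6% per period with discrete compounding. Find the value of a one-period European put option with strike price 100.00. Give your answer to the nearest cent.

Risk-neutral probability p = (1 + 0.06 − 0.75)/(1.15 − 0.75) = 0.3100/0.4000 = 0.7750
Terminal stock prices: S_u = 143.8, S_d = 93.75
Terminal payoffs (K − S): max(-43.75, 0) = 0, max(6.25, 0) = 6.25
Node 0 (S = 125): V_0 = 1/1.06·[0.7750·0.0000 + 0.2250·6.2500] = 1.3267

1.33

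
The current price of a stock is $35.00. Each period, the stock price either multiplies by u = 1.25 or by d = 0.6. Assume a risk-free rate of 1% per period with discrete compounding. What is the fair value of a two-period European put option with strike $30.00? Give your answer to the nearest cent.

$4.04

Risk-neutral probability p = (1 + 0.01 − 0.6)/(1.25 − 0.6) = 0.4100/0.6500 = 0.6308
Terminal stock prices: S_uu = 54.69, S_ud = 26.25, S_dd = 12.6
Terminal payoffs (K − S): max(-24.69, 0) = 0, max(3.75, 0) = 3.75, max(17.4, 0) = 17.4
Node u (S = 43.75): V_u = 1/1.01·[0.6308·0.0000 + 0.3692·3.7500] = 1.3709
Node d (S = 21): V_d = 1/1.01·[0.6308·3.7500 + 0.3692·17.4000] = 8.7030
Node 0 (S = 35): V_0 = 1/1.01·[0.6308·1.3709 + 0.3692·8.7030] = 4.0378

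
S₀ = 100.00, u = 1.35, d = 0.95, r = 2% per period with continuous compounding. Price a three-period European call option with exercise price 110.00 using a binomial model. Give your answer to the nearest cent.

Risk-neutral probability p = (e^0.02 − 0.95)/(1.35 − 0.95) = 0.0702/0.4000 = 0.1755
Terminal stock prices: S_uuu = 246, S_uud = 173.1, S_udd = 121.8, S_ddd = 85.74
Terminal payoffs (S − K): max(136, 0) = 136, max(63.14, 0) = 63.14, max(11.84, 0) = 11.84, max(-24.26, 0) = 0
Node uu (S = 182.3): V_uu = e^(−0.02)·[0.1755·136.0375 + 0.8245·63.1375] = 74.4281
Node ud (S = 128.2): V_ud = e^(−0.02)·[0.1755·63.1375 + 0.8245·11.8375] = 20.4281
Node dd (S = 90.25): V_dd = e^(−0.02)·[0.1755·11.8375 + 0.8245·0.0000] = 2.0364
Node u (S = 135): V_u = e^(−0.02)·[0.1755·74.4281 + 0.8245·20.4281] = 29.3132
Node d (S = 95): V_d = e^(−0.02)·[0.1755·20.4281 + 0.8245·2.0364] = 5.1600
Node 0 (S = 100): V_0 = e^(−0.02)·[0.1755·29.3132 + 0.8245·5.1600] = 9.2128

9.21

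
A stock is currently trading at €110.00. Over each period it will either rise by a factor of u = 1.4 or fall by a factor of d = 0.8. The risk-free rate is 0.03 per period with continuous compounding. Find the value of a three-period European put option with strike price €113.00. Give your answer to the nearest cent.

Risk-neutral probability p = (e^0.03 − 0.8)/(1.4 − 0.8) = 0.2305/0.6000 = 0.3841
Terminal stock prices: S_uuu = 301.8, S_uud = 172.5, S_udd = 98.56, S_ddd = 56.32
Terminal payoffs (K − S): max(-188.8, 0) = 0, max(-59.48, 0) = 0, max(14.44, 0) = 14.44, max(56.68, 0) = 56.68
Node uu (S = 215.6): V_uu = e^(−0.03)·[0.3841·0.0000 + 0.6159·0.0000] = 0.0000
Node ud (S = 123.2): V_ud = e^(−0.03)·[0.3841·0.0000 + 0.6159·14.4400] = 8.6309
Node dd (S = 70.4): V_dd = e^(−0.03)·[0.3841·14.4400 + 0.6159·56.6800] = 39.2603
Node u (S = 154): V_u = e^(−0.03)·[0.3841·0.0000 + 0.6159·8.6309] = 5.1587
Node d (S = 88): V_d = e^(−0.03)·[0.3841·8.6309 + 0.6159·39.2603] = 26.6832
Node 0 (S = 110): V_0 = e^(−0.03)·[0.3841·5.1587 + 0.6159·26.6832] = 17.8716

€17.87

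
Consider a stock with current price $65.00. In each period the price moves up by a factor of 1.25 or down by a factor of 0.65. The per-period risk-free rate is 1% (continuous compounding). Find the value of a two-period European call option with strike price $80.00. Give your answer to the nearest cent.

$7.61

Risk-neutral probability p = (e^0.01 − 0.65)/(1.25 − 0.65) = 0.3601/0.6000 = 0.6001
Terminal stock prices: S_uu = 101.6, S_ud = 52.81, S_dd = 27.46
Terminal payoffs (S − K): max(21.56, 0) = 21.56, max(-27.19, 0) = 0, max(-52.54, 0) = 0
Node u (S = 81.25): V_u = e^(−0.01)·[0.6001·21.5625 + 0.3999·0.0000] = 12.8106
Node d (S = 42.25): V_d = e^(−0.01)·[0.6001·0.0000 + 0.3999·0.0000] = 0.0000
Node 0 (S = 65): V_0 = e^(−0.01)·[0.6001·12.8106 + 0.3999·0.0000] = 7.6109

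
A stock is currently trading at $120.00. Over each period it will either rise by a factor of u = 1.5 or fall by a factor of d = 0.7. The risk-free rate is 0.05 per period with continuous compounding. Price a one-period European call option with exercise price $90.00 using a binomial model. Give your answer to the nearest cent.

Risk-neutral probability p = (e^0.05 − 0.7)/(1.5 − 0.7) = 0.3513/0.8000 = 0.4391
Terminal stock prices: S_u = 180, S_d = 84
Terminal payoffs (S − K): max(90, 0) = 90, max(-6, 0) = 0
Node 0 (S = 120): V_0 = e^(−0.05)·[0.4391·90.0000 + 0.5609·0.0000] = 37.5907

$37.59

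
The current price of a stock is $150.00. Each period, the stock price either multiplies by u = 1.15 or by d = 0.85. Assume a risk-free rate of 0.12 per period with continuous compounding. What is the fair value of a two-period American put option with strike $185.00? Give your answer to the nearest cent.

$35.00

Risk-neutral probability p = (e^0.12 − 0.85)/(1.15 − 0.85) = 0.2775/0.3000 = 0.9250
Terminal stock prices: S_uu = 198.4, S_ud = 146.6, S_dd = 108.4
Terminal payoffs (K − S): max(-13.37, 0) = 0, max(38.38, 0) = 38.38, max(76.63, 0) = 76.63
Node u (S = 172.5): continuation = e^(−0.12)·[0.9250·0.0000 + 0.0750·38.3750] = 2.5530; exercise value = 12.5000 > continuation, so V_u = 12.5000 (exercise)
Node d (S = 127.5): continuation = e^(−0.12)·[0.9250·38.3750 + 0.0750·76.6250] = 36.5803; exercise value = 57.5000 > continuation, so V_d = 57.5000 (exercise)
Node 0 (S = 150): continuation = e^(−0.12)·[0.9250·12.5000 + 0.0750·57.5000] = 14.0803; exercise value = 35.0000 > continuation, so V_0 = 35.0000 (exercise)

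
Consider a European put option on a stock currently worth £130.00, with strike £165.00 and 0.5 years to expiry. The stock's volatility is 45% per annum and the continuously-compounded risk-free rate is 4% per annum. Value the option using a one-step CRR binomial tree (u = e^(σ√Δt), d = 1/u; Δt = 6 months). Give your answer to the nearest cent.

£37.81

CRR parameters: u = e^(σ√Δt) = e^(0.45·√0.5) = 1.3746, d = 1/u = 0.7275
Per-period rate: rΔt = 0.04·0.5 = 0.02, so R = e^0.02 = 1.0202
Risk-neutral probability p = (e^0.02 − 0.7275)/(1.3746 − 0.7275) = 0.2927/0.6472 = 0.4523
Terminal stock prices: S_u = 178.7, S_d = 94.57
Terminal payoffs (K − S): max(-13.7, 0) = 0, max(70.43, 0) = 70.43
Node 0 (S = 130): V_0 = e^(−0.02)·[0.4523·0.0000 + 0.5477·70.4304] = 37.8089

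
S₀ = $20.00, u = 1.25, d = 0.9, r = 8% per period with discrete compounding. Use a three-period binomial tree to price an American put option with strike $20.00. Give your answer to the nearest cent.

$0.90

Risk-neutral probability p = (1 + 0.08 − 0.9)/(1.25 − 0.9) = 0.1800/0.3500 = 0.5143
Terminal stock prices: S_uuu = 39.06, S_uud = 28.12, S_udd = 20.25, S_ddd = 14.58
Terminal payoffs (K − S): max(-19.06, 0) = 0, max(-8.125, 0) = 0, max(-0.25, 0) = 0, max(5.42, 0) = 5.42
Node uu (S = 31.25): continuation = 1/1.08·[0.5143·0.0000 + 0.4857·0.0000] = 0.0000; exercise value = 0.0000 ≤ continuation, so V_uu = 0.0000
Node ud (S = 22.5): continuation = 1/1.08·[0.5143·0.0000 + 0.4857·0.0000] = 0.0000; exercise value = 0.0000 ≤ continuation, so V_ud = 0.0000
Node dd (S = 16.2): continuation = 1/1.08·[0.5143·0.0000 + 0.4857·5.4200] = 2.4376; exercise value = 3.8000 > continuation, so V_dd = 3.8000 (exercise)
Node u (S = 25): continuation = 1/1.08·[0.5143·0.0000 + 0.4857·0.0000] = 0.0000; exercise value = 0.0000 ≤ continuation, so V_u = 0.0000
Node d (S = 18): continuation = 1/1.08·[0.5143·0.0000 + 0.4857·3.8000] = 1.7090; exercise value = 2.0000 > continuation, so V_d = 2.0000 (exercise)
Node 0 (S = 20): continuation = 1/1.08·[0.5143·0.0000 + 0.4857·2.0000] = 0.8995; exercise value = 0.0000 ≤ continuation, so V_0 = 0.8995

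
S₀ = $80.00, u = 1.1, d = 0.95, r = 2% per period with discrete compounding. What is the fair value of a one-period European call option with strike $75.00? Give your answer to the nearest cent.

$6.47

Risk-neutral probability p = (1 + 0.02 − 0.95)/(1.1 − 0.95) = 0.0700/0.1500 = 0.4667
Terminal stock prices: S_u = 88, S_d = 76
Terminal payoffs (S − K): max(13, 0) = 13, max(1, 0) = 1
Node 0 (S = 80): V_0 = 1/1.02·[0.4667·13.0000 + 0.5333·1.0000] = 6.4706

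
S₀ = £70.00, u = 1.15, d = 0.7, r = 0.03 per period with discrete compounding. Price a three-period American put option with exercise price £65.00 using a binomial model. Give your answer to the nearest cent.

£5.76

Risk-neutral probability p = (1 + 0.03 − 0.7)/(1.15 − 0.7) = 0.3300/0.4500 = 0.7333
Terminal stock prices: S_uuu = 106.5, S_uud = 64.8, S_udd = 39.44, S_ddd = 24.01
Terminal payoffs (K − S): max(-41.46, 0) = 0, max(0.1975, 0) = 0.1975, max(25.56, 0) = 25.56, max(40.99, 0) = 40.99
Node uu (S = 92.57): continuation = 1/1.03·[0.7333·0.0000 + 0.2667·0.1975] = 0.0511; exercise value = 0.0000 ≤ continuation, so V_uu = 0.0511
Node ud (S = 56.35): continuation = 1/1.03·[0.7333·0.1975 + 0.2667·25.5550] = 6.7568; exercise value = 8.6500 > continuation, so V_ud = 8.6500 (exercise)
Node dd (S = 34.3): continuation = 1/1.03·[0.7333·25.5550 + 0.2667·40.9900] = 28.8068; exercise value = 30.7000 > continuation, so V_dd = 30.7000 (exercise)
Node u (S = 80.5): continuation = 1/1.03·[0.7333·0.0511 + 0.2667·8.6500] = 2.2759; exercise value = 0.0000 ≤ continuation, so V_u = 2.2759
Node d (S = 49): continuation = 1/1.03·[0.7333·8.6500 + 0.2667·30.7000] = 14.1068; exercise value = 16.0000 > continuation, so V_d = 16.0000 (exercise)
Node 0 (S = 70): continuation = 1/1.03·[0.7333·2.2759 + 0.2667·16.0000] = 5.7628; exercise value = 0.0000 ≤ continuation, so V_0 = 5.7628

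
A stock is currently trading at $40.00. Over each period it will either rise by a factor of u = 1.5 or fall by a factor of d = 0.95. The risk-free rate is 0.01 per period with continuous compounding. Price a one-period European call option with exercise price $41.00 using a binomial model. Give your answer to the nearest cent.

$2.05

Risk-neutral probability p = (e^0.01 − 0.95)/(1.5 − 0.95) = 0.0601/0.5500 = 0.1092
Terminal stock prices: S_u = 60, S_d = 38
Terminal payoffs (S − K): max(19, 0) = 19, max(-3, 0) = 0
Node 0 (S = 40): V_0 = e^(−0.01)·[0.1092·19.0000 + 0.8908·0.0000] = 2.0538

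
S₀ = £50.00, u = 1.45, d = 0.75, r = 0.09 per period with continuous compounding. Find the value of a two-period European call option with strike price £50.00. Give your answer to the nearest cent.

Risk-neutral probability p = (e^0.09 − 0.75)/(1.45 − 0.75) = 0.3442/0.7000 = 0.4917
Terminal stock prices: S_uu = 105.1, S_ud = 54.38, S_dd = 28.12
Terminal payoffs (S − K): max(55.12, 0) = 55.12, max(4.375, 0) = 4.375, max(-21.88, 0) = 0
Node u (S = 72.5): V_u = e^(−0.09)·[0.4917·55.1250 + 0.5083·4.3750] = 26.8034
Node d (S = 37.5): V_d = e^(−0.09)·[0.4917·4.3750 + 0.5083·0.0000] = 1.9659
Node 0 (S = 50): V_0 = e^(−0.09)·[0.4917·26.8034 + 0.5083·1.9659] = 12.9577

£12.96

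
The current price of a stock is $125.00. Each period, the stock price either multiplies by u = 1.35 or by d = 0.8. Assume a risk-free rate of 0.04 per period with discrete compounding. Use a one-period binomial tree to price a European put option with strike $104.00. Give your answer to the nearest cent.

Risk-neutral probability p = (1 + 0.04 − 0.8)/(1.35 − 0.8) = 0.2400/0.5500 = 0.4364
Terminal stock prices: S_u = 168.8, S_d = 100
Terminal payoffs (K − S): max(-64.75, 0) = 0, max(4, 0) = 4
Node 0 (S = 125): V_0 = 1/1.04·[0.4364·0.0000 + 0.5636·4.0000] = 2.1678

$2.17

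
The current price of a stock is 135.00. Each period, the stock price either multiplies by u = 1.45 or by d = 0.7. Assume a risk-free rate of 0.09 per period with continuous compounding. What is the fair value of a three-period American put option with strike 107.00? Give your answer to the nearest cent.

9.68

Risk-neutral probability p = (e^0.09 − 0.7)/(1.45 − 0.7) = 0.3942/0.7500 = 0.5256
Terminal stock prices: S_uuu = 411.6, S_uud = 198.7, S_udd = 95.92, S_ddd = 46.3
Terminal payoffs (K − S): max(-304.6, 0) = 0, max(-91.69, 0) = 0, max(11.08, 0) = 11.08, max(60.7, 0) = 60.7
Node uu (S = 283.8): continuation = e^(−0.09)·[0.5256·0.0000 + 0.4744·0.0000] = 0.0000; exercise value = 0.0000 ≤ continuation, so V_uu = 0.0000
Node ud (S = 137): continuation = e^(−0.09)·[0.5256·0.0000 + 0.4744·11.0825] = 4.8054; exercise value = 0.0000 ≤ continuation, so V_ud = 4.8054
Node dd (S = 66.15): continuation = e^(−0.09)·[0.5256·11.0825 + 0.4744·60.6950] = 31.6406; exercise value = 40.8500 > continuation, so V_dd = 40.8500 (exercise)
Node u (S = 195.8): continuation = e^(−0.09)·[0.5256·0.0000 + 0.4744·4.8054] = 2.0836; exercise value = 0.0000 ≤ continuation, so V_u = 2.0836
Node d (S = 94.5): continuation = e^(−0.09)·[0.5256·4.8054 + 0.4744·40.8500] = 20.0207; exercise value = 12.5000 ≤ continuation, so V_d = 20.0207
Node 0 (S = 135): continuation = e^(−0.09)·[0.5256·2.0836 + 0.4744·20.0207] = 9.6818; exercise value = 0.0000 ≤ continuation, so V_0 = 9.6818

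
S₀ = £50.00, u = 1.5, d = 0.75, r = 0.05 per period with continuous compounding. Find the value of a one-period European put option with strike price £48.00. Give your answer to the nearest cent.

£5.98

Risk-neutral probability p = (e^0.05 − 0.75)/(1.5 − 0.75) = 0.3013/0.7500 = 0.4017
Terminal stock prices: S_u = 75, S_d = 37.5
Terminal payoffs (K − S): max(-27, 0) = 0, max(10.5, 0) = 10.5
Node 0 (S = 50): V_0 = e^(−0.05)·[0.4017·0.0000 + 0.5983·10.5000] = 5.9758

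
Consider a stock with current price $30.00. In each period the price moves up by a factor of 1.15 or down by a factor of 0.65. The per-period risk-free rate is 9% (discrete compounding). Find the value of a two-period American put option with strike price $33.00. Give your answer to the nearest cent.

$3.00

Risk-neutral probability p = (1 + 0.09 − 0.65)/(1.15 − 0.65) = 0.4400/0.5000 = 0.8800
Terminal stock prices: S_uu = 39.67, S_ud = 22.43, S_dd = 12.68
Terminal payoffs (K − S): max(-6.675, 0) = 0, max(10.57, 0) = 10.57, max(20.32, 0) = 20.32
Node u (S = 34.5): continuation = 1/1.09·[0.8800·0.0000 + 0.1200·10.5750] = 1.1642; exercise value = 0.0000 ≤ continuation, so V_u = 1.1642
Node d (S = 19.5): continuation = 1/1.09·[0.8800·10.5750 + 0.1200·20.3250] = 10.7752; exercise value = 13.5000 > continuation, so V_d = 13.5000 (exercise)
Node 0 (S = 30): continuation = 1/1.09·[0.8800·1.1642 + 0.1200·13.5000] = 2.4262; exercise value = 3.0000 > continuation, so V_0 = 3.0000 (exercise)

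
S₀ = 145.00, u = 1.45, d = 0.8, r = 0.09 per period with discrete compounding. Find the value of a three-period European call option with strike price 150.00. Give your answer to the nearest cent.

44.01

Risk-neutral probability p = (1 + 0.09 − 0.8)/(1.45 − 0.8) = 0.2900/0.6500 = 0.4462
Terminal stock prices: S_uuu = 442.1, S_uud = 243.9, S_udd = 134.6, S_ddd = 74.24
Terminal payoffs (S − K): max(292.1, 0) = 292.1, max(93.89, 0) = 93.89, max(-15.44, 0) = 0, max(-75.76, 0) = 0
Node uu (S = 304.9): V_uu = 1/1.09·[0.4462·292.0506 + 0.5538·93.8900] = 167.2478
Node ud (S = 168.2): V_ud = 1/1.09·[0.4462·93.8900 + 0.5538·0.0000] = 38.4306
Node dd (S = 92.8): V_dd = 1/1.09·[0.4462·0.0000 + 0.5538·0.0000] = 0.0000
Node u (S = 210.2): V_u = 1/1.09·[0.4462·167.2478 + 0.5538·38.4306] = 87.9843
Node d (S = 116): V_d = 1/1.09·[0.4462·38.4306 + 0.5538·0.0000] = 15.7303
Node 0 (S = 145): V_0 = 1/1.09·[0.4462·87.9843 + 0.5538·15.7303] = 44.0061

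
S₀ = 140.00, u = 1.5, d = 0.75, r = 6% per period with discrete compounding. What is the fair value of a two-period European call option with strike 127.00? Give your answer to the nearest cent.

41.75

Risk-neutral probability p = (1 + 0.06 − 0.75)/(1.5 − 0.75) = 0.3100/0.7500 = 0.4133
Terminal stock prices: S_uu = 315, S_ud = 157.5, S_dd = 78.75
Terminal payoffs (S − K): max(188, 0) = 188, max(30.5, 0) = 30.5, max(-48.25, 0) = 0
Node u (S = 210): V_u = 1/1.06·[0.4133·188.0000 + 0.5867·30.5000] = 90.1887
Node d (S = 105): V_d = 1/1.06·[0.4133·30.5000 + 0.5867·0.0000] = 11.8931
Node 0 (S = 140): V_0 = 1/1.06·[0.4133·90.1887 + 0.5867·11.8931] = 41.7502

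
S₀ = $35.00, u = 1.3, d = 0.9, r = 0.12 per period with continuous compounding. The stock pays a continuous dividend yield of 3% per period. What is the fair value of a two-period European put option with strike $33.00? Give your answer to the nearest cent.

Per-period risk-free factor R = e^0.12 = 1.1275; dividend-adjusted growth = e^(0.12−0.03) = 1.0942.
Risk-neutral probability p = (1.0942 − 0.9)/(1.3 − 0.9) = 0.1942/0.4000 = 0.4854
Terminal stock prices: S_uu = 59.15, S_ud = 40.95, S_dd = 28.35
Terminal payoffs (K − S): max(-26.15, 0) = 0, max(-7.95, 0) = 0, max(4.65, 0) = 4.65
Node u (S = 45.5): V_u = e^(−0.12)·[0.4854·0.0000 + 0.5146·0.0000] = 0.0000
Node d (S = 31.5): V_d = e^(−0.12)·[0.4854·0.0000 + 0.5146·4.6500] = 2.1222
Node 0 (S = 35): V_0 = e^(−0.12)·[0.4854·0.0000 + 0.5146·2.1222] = 0.9685

$0.97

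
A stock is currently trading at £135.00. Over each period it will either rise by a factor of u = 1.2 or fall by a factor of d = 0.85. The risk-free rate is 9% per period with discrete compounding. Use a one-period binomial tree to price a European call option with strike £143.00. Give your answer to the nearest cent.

£11.95

Risk-neutral probability p = (1 + 0.09 − 0.85)/(1.2 − 0.85) = 0.2400/0.3500 = 0.6857
Terminal stock prices: S_u = 162, S_d = 114.8
Terminal payoffs (S − K): max(19, 0) = 19, max(-28.25, 0) = 0
Node 0 (S = 135): V_0 = 1/1.09·[0.6857·19.0000 + 0.3143·0.0000] = 11.9528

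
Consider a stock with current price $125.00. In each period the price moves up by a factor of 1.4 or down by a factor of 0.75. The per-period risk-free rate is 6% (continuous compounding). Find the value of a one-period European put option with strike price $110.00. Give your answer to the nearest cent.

$7.96

Risk-neutral probability p = (e^0.06 − 0.75)/(1.4 − 0.75) = 0.3118/0.6500 = 0.4797
Terminal stock prices: S_u = 175, S_d = 93.75
Terminal payoffs (K − S): max(-65, 0) = 0, max(16.25, 0) = 16.25
Node 0 (S = 125): V_0 = e^(−0.06)·[0.4797·0.0000 + 0.5203·16.2500] = 7.9618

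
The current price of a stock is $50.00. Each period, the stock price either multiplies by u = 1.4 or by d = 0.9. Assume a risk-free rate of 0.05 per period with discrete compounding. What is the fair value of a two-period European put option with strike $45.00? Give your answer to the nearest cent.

$2.00

Risk-neutral probability p = (1 + 0.05 − 0.9)/(1.4 − 0.9) = 0.1500/0.5000 = 0.3000
Terminal stock prices: S_uu = 98, S_ud = 63, S_dd = 40.5
Terminal payoffs (K − S): max(-53, 0) = 0, max(-18, 0) = 0, max(4.5, 0) = 4.5
Node u (S = 70): V_u = 1/1.05·[0.3000·0.0000 + 0.7000·0.0000] = 0.0000
Node d (S = 45): V_d = 1/1.05·[0.3000·0.0000 + 0.7000·4.5000] = 3.0000
Node 0 (S = 50): V_0 = 1/1.05·[0.3000·0.0000 + 0.7000·3.0000] = 2.0000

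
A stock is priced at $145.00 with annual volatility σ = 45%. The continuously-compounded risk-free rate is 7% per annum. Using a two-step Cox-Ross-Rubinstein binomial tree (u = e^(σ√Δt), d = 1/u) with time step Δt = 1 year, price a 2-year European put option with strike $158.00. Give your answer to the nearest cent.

CRR parameters: u = e^(σ√Δt) = e^(0.45·√1) = 1.5683, d = 1/u = 0.6376
Per-period rate: rΔt = 0.07·1 = 0.07, so R = e^0.07 = 1.0725
Risk-neutral probability p = (e^0.07 − 0.6376)/(1.5683 − 0.6376) = 0.4349/0.9307 = 0.4673
Terminal stock prices: S_uu = 356.6, S_ud = 145, S_dd = 58.95
Terminal payoffs (K − S): max(-198.6, 0) = 0, max(13, 0) = 13, max(99.05, 0) = 99.05
Node u (S = 227.4): V_u = e^(−0.07)·[0.4673·0.0000 + 0.5327·13.0000] = 6.4573
Node d (S = 92.46): V_d = e^(−0.07)·[0.4673·13.0000 + 0.5327·99.0474] = 54.8621
Node 0 (S = 145): V_0 = e^(−0.07)·[0.4673·6.4573 + 0.5327·54.8621] = 30.0641

$30.06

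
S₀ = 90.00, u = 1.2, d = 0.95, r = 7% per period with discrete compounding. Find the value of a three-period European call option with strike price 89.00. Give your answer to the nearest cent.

18.71

Risk-neutral probability p = (1 + 0.07 − 0.95)/(1.2 − 0.95) = 0.1200/0.2500 = 0.4800
Terminal stock prices: S_uuu = 155.5, S_uud = 123.1, S_udd = 97.47, S_ddd = 77.16
Terminal payoffs (S − K): max(66.52, 0) = 66.52, max(34.12, 0) = 34.12, max(8.47, 0) = 8.47, max(-11.84, 0) = 0
Node uu (S = 129.6): V_uu = 1/1.07·[0.4800·66.5200 + 0.5200·34.1200] = 46.4224
Node ud (S = 102.6): V_ud = 1/1.07·[0.4800·34.1200 + 0.5200·8.4700] = 19.4224
Node dd (S = 81.22): V_dd = 1/1.07·[0.4800·8.4700 + 0.5200·0.0000] = 3.7996
Node u (S = 108): V_u = 1/1.07·[0.4800·46.4224 + 0.5200·19.4224] = 30.2640
Node d (S = 85.5): V_d = 1/1.07·[0.4800·19.4224 + 0.5200·3.7996] = 10.5594
Node 0 (S = 90): V_0 = 1/1.07·[0.4800·30.2640 + 0.5200·10.5594] = 18.7080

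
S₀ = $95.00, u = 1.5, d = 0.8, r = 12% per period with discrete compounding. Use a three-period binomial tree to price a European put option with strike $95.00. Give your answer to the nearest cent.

$6.37

Risk-neutral probability p = (1 + 0.12 − 0.8)/(1.5 − 0.8) = 0.3200/0.7000 = 0.4571
Terminal stock prices: S_uuu = 320.6, S_uud = 171, S_udd = 91.2, S_ddd = 48.64
Terminal payoffs (K − S): max(-225.6, 0) = 0, max(-76, 0) = 0, max(3.8, 0) = 3.8, max(46.36, 0) = 46.36
Node uu (S = 213.8): V_uu = 1/1.12·[0.4571·0.0000 + 0.5429·0.0000] = 0.0000
Node ud (S = 114): V_ud = 1/1.12·[0.4571·0.0000 + 0.5429·3.8000] = 1.8418
Node dd (S = 60.8): V_dd = 1/1.12·[0.4571·3.8000 + 0.5429·46.3600] = 24.0214
Node u (S = 142.5): V_u = 1/1.12·[0.4571·0.0000 + 0.5429·1.8418] = 0.8927
Node d (S = 76): V_d = 1/1.12·[0.4571·1.8418 + 0.5429·24.0214] = 12.3948
Node 0 (S = 95): V_0 = 1/1.12·[0.4571·0.8927 + 0.5429·12.3948] = 6.3721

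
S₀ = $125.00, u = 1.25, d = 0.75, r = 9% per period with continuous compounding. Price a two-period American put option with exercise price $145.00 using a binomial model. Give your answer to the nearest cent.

$20.00

Risk-neutral probability p = (e^0.09 − 0.75)/(1.25 − 0.75) = 0.3442/0.5000 = 0.6883
Terminal stock prices: S_uu = 195.3, S_ud = 117.2, S_dd = 70.31
Terminal payoffs (K − S): max(-50.31, 0) = 0, max(27.81, 0) = 27.81, max(74.69, 0) = 74.69
Node u (S = 156.2): continuation = e^(−0.09)·[0.6883·0.0000 + 0.3117·27.8125] = 7.9218; exercise value = 0.0000 ≤ continuation, so V_u = 7.9218
Node d (S = 93.75): continuation = e^(−0.09)·[0.6883·27.8125 + 0.3117·74.6875] = 38.7700; exercise value = 51.2500 > continuation, so V_d = 51.2500 (exercise)
Node 0 (S = 125): continuation = e^(−0.09)·[0.6883·7.9218 + 0.3117·51.2500] = 19.5810; exercise value = 20.0000 > continuation, so V_0 = 20.0000 (exercise)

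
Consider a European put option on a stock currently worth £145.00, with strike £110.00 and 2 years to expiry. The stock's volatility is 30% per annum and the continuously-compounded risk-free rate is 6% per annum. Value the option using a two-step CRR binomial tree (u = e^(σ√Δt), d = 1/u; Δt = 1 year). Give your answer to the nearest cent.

CRR parameters: u = e^(σ√Δt) = e^(0.3·√1) = 1.3499, d = 1/u = 0.7408
Per-period rate: rΔt = 0.06·1 = 0.06, so R = e^0.06 = 1.0618
Risk-neutral probability p = (e^0.06 − 0.7408)/(1.3499 − 0.7408) = 0.3210/0.6090 = 0.5271
Terminal stock prices: S_uu = 264.2, S_ud = 145, S_dd = 79.58
Terminal payoffs (K − S): max(-154.2, 0) = 0, max(-35, 0) = 0, max(30.42, 0) = 30.42
Node u (S = 195.7): V_u = e^(−0.06)·[0.5271·0.0000 + 0.4729·0.0000] = 0.0000
Node d (S = 107.4): V_d = e^(−0.06)·[0.5271·0.0000 + 0.4729·30.4223] = 13.5492
Node 0 (S = 145): V_0 = e^(−0.06)·[0.5271·0.0000 + 0.4729·13.5492] = 6.0344

£6.03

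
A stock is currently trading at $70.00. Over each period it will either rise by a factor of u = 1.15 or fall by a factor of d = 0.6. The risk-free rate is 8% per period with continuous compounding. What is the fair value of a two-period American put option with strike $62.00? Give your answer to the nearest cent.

Risk-neutral probability p = (e^0.08 − 0.6)/(1.15 − 0.6) = 0.4833/0.5500 = 0.8787
Terminal stock prices: S_uu = 92.57, S_ud = 48.3, S_dd = 25.2
Terminal payoffs (K − S): max(-30.57, 0) = 0, max(13.7, 0) = 13.7, max(36.8, 0) = 36.8
Node u (S = 80.5): continuation = e^(−0.08)·[0.8787·0.0000 + 0.1213·13.7000] = 1.5340; exercise value = 0.0000 ≤ continuation, so V_u = 1.5340
Node d (S = 42): continuation = e^(−0.08)·[0.8787·13.7000 + 0.1213·36.8000] = 15.2332; exercise value = 20.0000 > continuation, so V_d = 20.0000 (exercise)
Node 0 (S = 70): continuation = e^(−0.08)·[0.8787·1.5340 + 0.1213·20.0000] = 3.4837; exercise value = 0.0000 ≤ continuation, so V_0 = 3.4837

$3.48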